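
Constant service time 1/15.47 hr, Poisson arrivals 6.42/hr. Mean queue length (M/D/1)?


ρ = 6.42/15.47 = 0.4150
M/D/1: Lq = ρ²/(2(1−ρ)) = 0.1722/(2·0.5850) = 0.14720

Final: 0.14720


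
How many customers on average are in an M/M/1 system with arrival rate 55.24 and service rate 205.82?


ρ = λ/μ = 55.24/205.82 = 0.2684
L = ρ/(1−ρ) = 0.2684/(1 − 0.2684) = 0.2684/0.7316 = 0.3668

Final: 0.3668


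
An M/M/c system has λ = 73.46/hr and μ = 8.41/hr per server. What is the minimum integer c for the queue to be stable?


Stability requires cμ > λ ⇔ c > λ/μ.
λ/μ = 73.46/8.41 = 8.7348
Minimum integer c = ⌊8.7348⌋ + 1 = 9
Check: 9·8.41 = 75.69 > 73.46, while 8·8.41 = 67.28 ≤ 73.46

Final: 9 servers


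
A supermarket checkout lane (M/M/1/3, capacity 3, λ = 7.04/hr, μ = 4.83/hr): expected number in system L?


ρ = 7.04/4.83 = 1.4576
L = ρ[1 − (K+1)ρ^K + Kρ^(K+1)] / [(1−ρ)(1−ρ^(K+1))]
Numerator: 1.4576·(1 − 4·3.096539 + 3·4.513382) = 3.139563
Denominator: (-0.4576)·(-3.513382) = 1.607572
L = 3.139563/1.607572 = 1.9530

Final: 1.9530


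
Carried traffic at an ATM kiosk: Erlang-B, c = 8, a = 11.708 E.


B(8,11.708) = 0.411453 (Erlang-B)
Carried load = a(1 − B) = 11.708·(1 − 0.411453) = 11.708·0.588547 = 6.8907 E

Final: 6.8907 Erlangs


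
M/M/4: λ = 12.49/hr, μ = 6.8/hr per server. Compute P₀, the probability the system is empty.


a = λ/μ = 12.49/6.8 = 1.8368; ρ = a/c = 0.4592
Σ_{k=0}^{3} a^k/k! (terms k=0..3) = 1.00000 + 1.83676 + 1.68685 + 1.03278 = 5.55640
Tail: a^4/(4!(1−ρ)) = 11.38188/(24·0.5408) = 0.87692
P₀ = 1/(5.55640 + 0.87692) = 1/6.43332 = 0.155441

Final: 0.155441


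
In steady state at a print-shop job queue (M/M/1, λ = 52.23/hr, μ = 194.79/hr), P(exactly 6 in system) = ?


ρ = 52.23/194.79 = 0.2681
P_n = (1−ρ)·ρ^n = (1 − 0.2681)·0.2681^6 = 0.7319·0.0003716 = 0.0002720

Final: 0.0002720


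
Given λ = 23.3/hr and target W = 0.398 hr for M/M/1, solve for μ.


W = 1/(μ−λ) ⇒ μ − λ = 1/W = 1/0.398 = 2.5126
μ = λ + 1/W = 23.3 + 2.5126 = 25.8126 per hr

Final: 25.8126 /hr


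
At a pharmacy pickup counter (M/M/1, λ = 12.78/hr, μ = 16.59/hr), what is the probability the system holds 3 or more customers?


ρ = 12.78/16.59 = 0.7703
P(N ≥ n) = ρ^n = 0.7703^3 = 0.457144

Final: 0.457144


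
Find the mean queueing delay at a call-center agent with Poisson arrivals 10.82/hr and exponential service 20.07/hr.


ρ = 10.82/20.07 = 0.5391
Wq = ρ/(μ−λ) = 0.5391/(20.07 − 10.82) = 0.5391/9.25 = 0.05828 hr

Final: 0.05828 hr


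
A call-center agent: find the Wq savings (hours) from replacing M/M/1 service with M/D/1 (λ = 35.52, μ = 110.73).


ρ = 35.52/110.73 = 0.3208
Wq(M/M/1) = ρ/(μ−λ) = 0.3208/75.21 = 0.004265 hr
Wq(M/D/1) = ρ/(2(μ−λ)) = 0.002133 hr
Savings = 0.004265 − 0.002133 = 0.002133 hr

Final: 0.002133 hr


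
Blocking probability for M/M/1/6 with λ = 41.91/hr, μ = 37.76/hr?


ρ = λ/μ = 41.91/37.76 = 1.1099
P_K = (1−ρ)ρ^K/(1−ρ^(K+1)) = (-0.1099·1.869451)/(1 − 2.074912)
= -0.205461/-1.074912 = 0.191142

Final: 0.191142


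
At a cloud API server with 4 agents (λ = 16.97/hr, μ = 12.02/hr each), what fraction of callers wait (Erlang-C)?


a = λ/μ = 1.4118; ρ = a/4 = 0.3530
P₀ = 0.241939 (from M/M/c formula)
C(c,a) = [a^c/(c!(1−ρ))]·P₀ = [3.97292/(24·0.6470)]·0.241939
= 0.25584·0.241939 = 0.061897

Final: 0.061897


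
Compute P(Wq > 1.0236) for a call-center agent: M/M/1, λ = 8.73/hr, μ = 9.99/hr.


ρ = 8.73/9.99 = 0.8739
P(Wq > t) = ρ·e^{−(μ−λ)t} = 0.8739·e^{−1.2897}
= 0.8739·0.275343 = 0.240615

Final: 0.240615


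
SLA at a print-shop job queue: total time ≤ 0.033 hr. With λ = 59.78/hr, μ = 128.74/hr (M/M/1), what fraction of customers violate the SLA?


W ~ Exponential(μ−λ) for M/M/1.
μ − λ = 128.74 − 59.78 = 68.9600
P(W > t) = e^{−(μ−λ)t} = e^{−2.2757} = 0.102727

Final: 0.102727


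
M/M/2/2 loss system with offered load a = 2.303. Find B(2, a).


B(c,a) = (a^c/c!) / Σ_{k=0}^{c} a^k/k!
a^2/2! = 2.651904
Σ terms (k=0..2): 1.00000 + 2.30300 + 2.65190 = 5.954904
B = 2.651904/5.954904 = 0.445331

Final: 0.445331


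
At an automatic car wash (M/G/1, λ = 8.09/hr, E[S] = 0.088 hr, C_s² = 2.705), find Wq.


ρ = λ·E[S] = 8.09·0.088 = 0.7119
E[S²] = E[S]²(1+C_s²) = 0.088²·(1+2.705) = 0.028692
Wq = λ·E[S²]/(2(1−ρ)) = 8.09·0.028692/(2·0.2881) = 0.40286 hr

Final: 0.40286 hr


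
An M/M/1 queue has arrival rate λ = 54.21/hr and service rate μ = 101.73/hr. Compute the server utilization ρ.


ρ = λ/μ = 54.21/101.73 = 0.5329

Final: 0.5329


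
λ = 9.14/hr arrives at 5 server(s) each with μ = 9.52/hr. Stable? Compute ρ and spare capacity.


Total capacity cμ = 5·9.52 = 47.60/hr
ρ = λ/(cμ) = 9.14/47.60 = 0.1920
Stable ⇔ ρ < 1: YES
Spare capacity = cμ − λ = 47.60 − 9.14 = 38.46/hr

Final: ρ = 0.1920; stable; margin = 38.46/hr


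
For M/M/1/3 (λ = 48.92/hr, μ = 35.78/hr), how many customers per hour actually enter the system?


ρ = 1.3672; P_K = (1−ρ)ρ^3/(1−ρ^4) = 0.376280
λ_eff = λ(1 − P_K) = 48.92·(1 − 0.376280) = 48.92·0.623720 = 30.5124 /hr

Final: 30.5124 /hr


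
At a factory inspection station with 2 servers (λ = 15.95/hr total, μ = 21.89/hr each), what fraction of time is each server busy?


ρ = λ/(cμ) = 15.95/(2·21.89) = 15.95/43.78 = 0.3643

Final: 0.3643


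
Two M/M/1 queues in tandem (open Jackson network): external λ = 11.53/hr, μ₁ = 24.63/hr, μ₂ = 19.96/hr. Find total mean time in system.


Each node sees arrival rate λ = 11.53/hr (tandem ⇒ throughput preserved).
W₁ = 1/(μ₁−λ) = 1/(24.63−11.53) = 0.07634 hr
W₂ = 1/(μ₂−λ) = 1/(19.96−11.53) = 0.11862 hr
W_total = W₁ + W₂ = 0.07634 + 0.11862 = 0.19496 hr

Final: 0.19496 hr


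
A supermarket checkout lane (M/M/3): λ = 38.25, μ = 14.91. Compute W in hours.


a = 2.5654; ρ = 0.8551; P₀ = 0.038052
Lq = P₀·a^c·ρ/(c!(1−ρ)²) = 4.36283
Wq = Lq/λ = 4.36283/38.25 = 0.11406 hr
W = Wq + 1/μ = 0.11406 + 0.06707 = 0.18113 hr

Final: 0.18113 hr


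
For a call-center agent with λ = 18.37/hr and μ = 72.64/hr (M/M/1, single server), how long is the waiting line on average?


ρ = 18.37/72.64 = 0.2529
Lq = ρ²/(1−ρ) = 0.06395/0.7471 = 0.08560

Final: 0.08560


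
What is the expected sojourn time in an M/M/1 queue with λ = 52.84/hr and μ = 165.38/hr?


W = 1/(μ−λ) = 1/(165.38 − 52.84) = 1/112.54 = 0.008886 hr

Final: 0.008886 hr


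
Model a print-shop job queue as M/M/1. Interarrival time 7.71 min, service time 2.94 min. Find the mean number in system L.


λ = 60/7.71 = 7.7821 /hr
μ = 60/2.94 = 20.4082 /hr
ρ = λ/μ = 7.7821/20.4082 = 0.3813
L = ρ/(1−ρ) = 0.3813/0.6187 = 0.6164

Final: 0.6164


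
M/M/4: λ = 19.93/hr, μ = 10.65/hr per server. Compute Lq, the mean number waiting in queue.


a = λ/μ = 1.8714; ρ = a/4 = 0.4678
P₀ = 0.149816
Lq = P₀·a^c·ρ / (c!·(1−ρ)²) = 0.149816·12.26396·0.4678/(24·0.28319)
= 0.12647

Final: 0.12647


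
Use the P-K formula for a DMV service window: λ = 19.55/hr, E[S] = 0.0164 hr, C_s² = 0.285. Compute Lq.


ρ = λ·E[S] = 19.55·0.0164 = 0.3206
Lq = ρ²(1+C_s²)/(2(1−ρ)) = 0.1028·(1+0.285)/(2·0.6794)
= 0.1028·1.2850/1.3588 = 0.09722

Final: 0.09722


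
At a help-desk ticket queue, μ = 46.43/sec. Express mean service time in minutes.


Mean service time = 1/μ = 1/46.43 second = 0.02154 second
In minutes: 0.02154 × 0.0166667 = 0.0003590 min

Final: 0.0003590 min


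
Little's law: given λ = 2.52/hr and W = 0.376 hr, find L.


L = λW = 2.52·0.376 = 0.9475

Final: 0.9475


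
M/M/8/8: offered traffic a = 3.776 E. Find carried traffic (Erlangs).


B(8,3.776) = 0.023855 (Erlang-B)
Carried load = a(1 − B) = 3.776·(1 − 0.023855) = 3.776·0.976145 = 3.6859 E

Final: 3.6859 Erlangs


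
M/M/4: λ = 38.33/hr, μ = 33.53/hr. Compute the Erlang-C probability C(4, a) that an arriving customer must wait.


a = λ/μ = 1.1432; ρ = a/4 = 0.2858
P₀ = 0.317948 (from M/M/c formula)
C(c,a) = [a^c/(c!(1−ρ))]·P₀ = [1.70774/(24·0.7142)]·0.317948
= 0.09963·0.317948 = 0.031677

Final: 0.031677


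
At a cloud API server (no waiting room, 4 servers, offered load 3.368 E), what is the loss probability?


B(c,a) = (a^c/c!) / Σ_{k=0}^{c} a^k/k!
a^4/4! = 5.361386
Σ terms (k=0..4): 1.00000 + 3.36800 + 5.67171 + 6.36744 + 5.36139 = 21.768540
B = 5.361386/21.768540 = 0.246291

Final: 0.246291


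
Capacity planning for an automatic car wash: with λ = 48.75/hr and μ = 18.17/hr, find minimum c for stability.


Stability requires cμ > λ ⇔ c > λ/μ.
λ/μ = 48.75/18.17 = 2.6830
Minimum integer c = ⌊2.6830⌋ + 1 = 3
Check: 3·18.17 = 54.51 > 48.75, while 2·18.17 = 36.34 ≤ 48.75

Final: 3 servers


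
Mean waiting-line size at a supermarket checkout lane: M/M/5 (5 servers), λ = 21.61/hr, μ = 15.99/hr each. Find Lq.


a = λ/μ = 1.3515; ρ = a/5 = 0.2703
P₀ = 0.258625
Lq = P₀·a^c·ρ / (c!·(1−ρ)²) = 0.258625·4.50849·0.2703/(120·0.53247)
= 0.004932

Final: 0.004932


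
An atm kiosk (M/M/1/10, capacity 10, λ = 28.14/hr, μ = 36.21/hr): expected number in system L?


ρ = 28.14/36.21 = 0.7771
L = ρ[1 − (K+1)ρ^K + Kρ^(K+1)] / [(1−ρ)(1−ρ^(K+1))]
Numerator: 0.7771·(1 − 11·0.080344 + 10·0.062438) = 0.575541
Denominator: (0.2229)·(0.937562) = 0.208951
L = 0.575541/0.208951 = 2.7544

Final: 2.7544


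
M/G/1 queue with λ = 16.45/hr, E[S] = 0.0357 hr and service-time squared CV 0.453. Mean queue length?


ρ = λ·E[S] = 16.45·0.0357 = 0.5873
Lq = ρ²(1+C_s²)/(2(1−ρ)) = 0.3449·(1+0.453)/(2·0.4127)
= 0.3449·1.4530/0.8255 = 0.60706

Final: 0.60706


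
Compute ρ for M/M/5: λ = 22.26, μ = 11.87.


ρ = λ/(cμ) = 22.26/(5·11.87) = 22.26/59.35 = 0.3751

Final: 0.3751


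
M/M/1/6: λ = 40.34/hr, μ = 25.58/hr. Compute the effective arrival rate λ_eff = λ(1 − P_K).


ρ = 1.5770; P_K = (1−ρ)ρ^6/(1−ρ^7) = 0.381622
λ_eff = λ(1 − P_K) = 40.34·(1 − 0.381622) = 40.34·0.618378 = 24.9454 /hr

Final: 24.9454 /hr


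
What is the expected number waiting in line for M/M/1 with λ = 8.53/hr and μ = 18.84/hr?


ρ = 8.53/18.84 = 0.4528
Lq = ρ²/(1−ρ) = 0.2050/0.5472 = 0.3746

Final: 0.3746


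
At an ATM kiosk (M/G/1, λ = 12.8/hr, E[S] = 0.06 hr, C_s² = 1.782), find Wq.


ρ = λ·E[S] = 12.8·0.06 = 0.7680
E[S²] = E[S]²(1+C_s²) = 0.06²·(1+1.782) = 0.010015
Wq = λ·E[S²]/(2(1−ρ)) = 12.8·0.010015/(2·0.2320) = 0.27628 hr

Final: 0.27628 hr


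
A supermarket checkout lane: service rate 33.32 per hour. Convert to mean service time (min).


Mean service time = 1/μ = 1/33.32 hour = 0.03001 hour
In minutes: 0.03001 × 60 = 1.8007 min

Final: 1.8007 min


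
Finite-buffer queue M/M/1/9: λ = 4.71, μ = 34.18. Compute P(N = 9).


ρ = λ/μ = 4.71/34.18 = 0.1378
P_K = (1−ρ)ρ^K/(1−ρ^(K+1)) = (0.8622·0.00000001792)/(1 − 0.000000002469)
= 0.00000001545/1.000000 = 0.00000001545

Final: 0.00000001545


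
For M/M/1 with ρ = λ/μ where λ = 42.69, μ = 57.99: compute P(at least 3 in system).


ρ = 42.69/57.99 = 0.7362
P(N ≥ n) = ρ^n = 0.7362^3 = 0.398951

Final: 0.398951


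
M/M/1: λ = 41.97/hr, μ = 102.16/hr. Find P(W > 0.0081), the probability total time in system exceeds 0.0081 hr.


W ~ Exponential(μ−λ) for M/M/1.
μ − λ = 102.16 − 41.97 = 60.1900
P(W > t) = e^{−(μ−λ)t} = e^{−0.4875} = 0.614136

Final: 0.614136


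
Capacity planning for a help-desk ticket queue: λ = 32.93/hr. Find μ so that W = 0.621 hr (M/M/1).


W = 1/(μ−λ) ⇒ μ − λ = 1/W = 1/0.621 = 1.6103
μ = λ + 1/W = 32.93 + 1.6103 = 34.5403 per hr

Final: 34.5403 /hr


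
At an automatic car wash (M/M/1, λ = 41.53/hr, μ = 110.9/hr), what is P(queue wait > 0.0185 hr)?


ρ = 41.53/110.9 = 0.3745
P(Wq > t) = ρ·e^{−(μ−λ)t} = 0.3745·e^{−1.2833}
= 0.3745·0.277109 = 0.103772

Final: 0.103772


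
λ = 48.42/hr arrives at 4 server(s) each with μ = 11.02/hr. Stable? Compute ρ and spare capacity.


Total capacity cμ = 4·11.02 = 44.08/hr
ρ = λ/(cμ) = 48.42/44.08 = 1.0985
Stable ⇔ ρ < 1: NO
Spare capacity = cμ − λ = 44.08 − 48.42 = -4.34/hr

Final: ρ = 1.0985; unstable; margin = -4.34/hr


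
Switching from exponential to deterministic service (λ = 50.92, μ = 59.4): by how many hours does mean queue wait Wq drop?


ρ = 50.92/59.4 = 0.8572
Wq(M/M/1) = ρ/(μ−λ) = 0.8572/8.48 = 0.10109 hr
Wq(M/D/1) = ρ/(2(μ−λ)) = 0.05054 hr
Savings = 0.10109 − 0.05054 = 0.05054 hr

Final: 0.05054 hr


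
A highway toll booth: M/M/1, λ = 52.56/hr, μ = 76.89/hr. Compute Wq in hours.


ρ = 52.56/76.89 = 0.6836
Wq = ρ/(μ−λ) = 0.6836/(76.89 − 52.56) = 0.6836/24.33 = 0.02810 hr

Final: 0.02810 hr


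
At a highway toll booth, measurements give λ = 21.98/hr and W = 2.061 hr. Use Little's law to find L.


L = λW = 21.98·2.061 = 45.3008

Final: 45.3008


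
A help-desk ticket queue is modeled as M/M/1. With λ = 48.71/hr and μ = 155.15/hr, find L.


ρ = λ/μ = 48.71/155.15 = 0.3140
L = ρ/(1−ρ) = 0.3140/(1 − 0.3140) = 0.3140/0.6860 = 0.4576

Final: 0.4576


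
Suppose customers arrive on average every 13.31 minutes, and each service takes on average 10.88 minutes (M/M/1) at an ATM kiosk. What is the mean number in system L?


λ = 60/13.31 = 4.5079 /hr
μ = 60/10.88 = 5.5147 /hr
ρ = λ/μ = 4.5079/5.5147 = 0.8174
L = ρ/(1−ρ) = 0.8174/0.1826 = 4.4774

Final: 4.4774


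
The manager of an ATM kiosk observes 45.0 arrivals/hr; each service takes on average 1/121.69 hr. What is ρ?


ρ = λ/μ = 45.0/121.69 = 0.3698

Final: 0.3698


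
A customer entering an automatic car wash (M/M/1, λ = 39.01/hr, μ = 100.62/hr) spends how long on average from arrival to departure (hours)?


W = 1/(μ−λ) = 1/(100.62 − 39.01) = 1/61.61 = 0.01623 hr

Final: 0.01623 hr


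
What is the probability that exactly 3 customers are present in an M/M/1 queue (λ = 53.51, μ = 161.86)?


ρ = 53.51/161.86 = 0.3306
P_n = (1−ρ)·ρ^n = (1 − 0.3306)·0.3306^3 = 0.6694·0.036132 = 0.024187

Final: 0.024187


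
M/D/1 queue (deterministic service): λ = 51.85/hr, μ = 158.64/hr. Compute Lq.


ρ = 51.85/158.64 = 0.3268
M/D/1: Lq = ρ²/(2(1−ρ)) = 0.1068/(2·0.6732) = 0.07935

Final: 0.07935


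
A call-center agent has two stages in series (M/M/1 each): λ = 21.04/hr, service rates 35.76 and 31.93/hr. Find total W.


Each node sees arrival rate λ = 21.04/hr (tandem ⇒ throughput preserved).
W₁ = 1/(μ₁−λ) = 1/(35.76−21.04) = 0.06793 hr
W₂ = 1/(μ₂−λ) = 1/(31.93−21.04) = 0.09183 hr
W_total = W₁ + W₂ = 0.06793 + 0.09183 = 0.15976 hr

Final: 0.15976 hr


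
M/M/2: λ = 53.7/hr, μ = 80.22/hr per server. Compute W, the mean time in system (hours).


a = 0.6694; ρ = 0.3347; P₀ = 0.498459
Lq = P₀·a^c·ρ/(c!(1−ρ)²) = 0.08445
Wq = Lq/λ = 0.08445/53.7 = 0.001573 hr
W = Wq + 1/μ = 0.001573 + 0.01247 = 0.01404 hr

Final: 0.01404 hr


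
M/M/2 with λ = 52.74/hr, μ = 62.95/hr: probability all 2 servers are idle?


a = λ/μ = 52.74/62.95 = 0.8378; ρ = a/c = 0.4189
Σ_{k=0}^{1} a^k/k! (terms k=0..1) = 1.00000 + 0.83781 = 1.83781
Tail: a^2/(2!(1−ρ)) = 0.70192/(2·0.5811) = 0.60396
P₀ = 1/(1.83781 + 0.60396) = 1/2.44177 = 0.409539

Final: 0.409539


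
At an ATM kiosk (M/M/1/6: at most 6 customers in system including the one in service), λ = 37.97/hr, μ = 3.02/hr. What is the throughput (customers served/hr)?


ρ = 12.5728; P_K = (1−ρ)ρ^6/(1−ρ^7) = 0.920464
λ_eff = λ(1 − P_K) = 37.97·(1 − 0.920464) = 37.97·0.079536 = 3.0200 /hr

Final: 3.0200 /hr


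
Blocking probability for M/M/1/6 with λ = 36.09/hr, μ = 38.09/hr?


ρ = λ/μ = 36.09/38.09 = 0.9475
P_K = (1−ρ)ρ^K/(1−ρ^(K+1)) = (0.05251·0.723528)/(1 − 0.685538)
= 0.037990/0.314462 = 0.120811

Final: 0.120811


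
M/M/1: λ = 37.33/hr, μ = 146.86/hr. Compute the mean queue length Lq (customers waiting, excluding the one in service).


ρ = 37.33/146.86 = 0.2542
Lq = ρ²/(1−ρ) = 0.06461/0.7458 = 0.08663

Final: 0.08663


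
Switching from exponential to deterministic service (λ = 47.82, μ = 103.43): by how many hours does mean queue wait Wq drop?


ρ = 47.82/103.43 = 0.4623
Wq(M/M/1) = ρ/(μ−λ) = 0.4623/55.61 = 0.008314 hr
Wq(M/D/1) = ρ/(2(μ−λ)) = 0.004157 hr
Savings = 0.008314 − 0.004157 = 0.004157 hr

Final: 0.004157 hr


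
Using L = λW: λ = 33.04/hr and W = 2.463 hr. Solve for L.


L = λW = 33.04·2.463 = 81.3775

Final: 81.3775


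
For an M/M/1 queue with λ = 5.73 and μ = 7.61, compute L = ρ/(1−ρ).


ρ = λ/μ = 5.73/7.61 = 0.7530
L = ρ/(1−ρ) = 0.7530/(1 − 0.7530) = 0.7530/0.2470 = 3.0479

Final: 3.0479


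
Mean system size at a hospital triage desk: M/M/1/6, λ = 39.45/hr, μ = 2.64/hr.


ρ = 39.45/2.64 = 14.9432
L = ρ[1 − (K+1)ρ^K + Kρ^(K+1)] / [(1−ρ)(1−ρ^(K+1))]
Numerator: 14.9432·(1 − 7·11134186.307631 + 6·166380170.392440) = 13752833644.881889
Denominator: (-13.9432)·(-166380169.392440) = 2319868952.778676
L = 13752833644.881889/2319868952.778676 = 5.9283

Final: 5.9283


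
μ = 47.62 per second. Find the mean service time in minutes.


Mean service time = 1/μ = 1/47.62 second = 0.02100 second
In minutes: 0.02100 × 0.0166667 = 0.0003500 min

Final: 0.0003500 min


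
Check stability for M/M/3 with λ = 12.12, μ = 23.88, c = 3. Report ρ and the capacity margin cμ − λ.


Total capacity cμ = 3·23.88 = 71.64/hr
ρ = λ/(cμ) = 12.12/71.64 = 0.1692
Stable ⇔ ρ < 1: YES
Spare capacity = cμ − λ = 71.64 − 12.12 = 59.52/hr

Final: ρ = 0.1692; stable; margin = 59.52/hr


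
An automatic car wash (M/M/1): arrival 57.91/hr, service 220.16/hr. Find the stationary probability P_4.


ρ = 57.91/220.16 = 0.2630
P_n = (1−ρ)·ρ^n = (1 − 0.2630)·0.2630^4 = 0.7370·0.004787 = 0.003528

Final: 0.003528


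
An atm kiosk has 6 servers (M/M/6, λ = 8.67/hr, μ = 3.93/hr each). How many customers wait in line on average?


a = λ/μ = 2.2061; ρ = a/6 = 0.3677
P₀ = 0.109834
Lq = P₀·a^c·ρ / (c!·(1−ρ)²) = 0.109834·115.28141·0.3677/(720·0.39982)
= 0.01617

Final: 0.01617


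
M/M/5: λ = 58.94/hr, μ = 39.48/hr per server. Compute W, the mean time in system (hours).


a = 1.4929; ρ = 0.2986; P₀ = 0.224369
Lq = P₀·a^c·ρ/(c!(1−ρ)²) = 0.008415
Wq = Lq/λ = 0.008415/58.94 = 0.0001428 hr
W = Wq + 1/μ = 0.0001428 + 0.02533 = 0.02547 hr

Final: 0.02547 hr


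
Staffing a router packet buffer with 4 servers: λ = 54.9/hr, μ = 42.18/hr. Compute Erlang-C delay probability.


a = λ/μ = 1.3016; ρ = a/4 = 0.3254
P₀ = 0.270757 (from M/M/c formula)
C(c,a) = [a^c/(c!(1−ρ))]·P₀ = [2.86988/(24·0.6746)]·0.270757
= 0.17726·0.270757 = 0.047993

Final: 0.047993


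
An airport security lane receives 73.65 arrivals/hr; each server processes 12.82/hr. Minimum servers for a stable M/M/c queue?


Stability requires cμ > λ ⇔ c > λ/μ.
λ/μ = 73.65/12.82 = 5.7449
Minimum integer c = ⌊5.7449⌋ + 1 = 6
Check: 6·12.82 = 76.92 > 73.65, while 5·12.82 = 64.10 ≤ 73.65

Final: 6 servers


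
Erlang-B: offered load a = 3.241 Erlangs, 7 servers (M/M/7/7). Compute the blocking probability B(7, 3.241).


B(c,a) = (a^c/c!) / Σ_{k=0}^{c} a^k/k!
a^7/7! = 0.745286
Σ terms (k=0..7): 1.00000 + 3.24100 + 5.25204 + 5.67395 + 4.59732 + 2.97998 + 1.60969 + 0.74529 = 25.099274
B = 0.745286/25.099274 = 0.029694

Final: 0.029694


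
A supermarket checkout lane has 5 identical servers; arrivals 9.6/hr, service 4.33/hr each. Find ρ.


ρ = λ/(cμ) = 9.6/(5·4.33) = 9.6/21.65 = 0.4434

Final: 0.4434


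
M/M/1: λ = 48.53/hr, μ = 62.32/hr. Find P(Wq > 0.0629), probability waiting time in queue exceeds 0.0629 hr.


ρ = 48.53/62.32 = 0.7787
P(Wq > t) = ρ·e^{−(μ−λ)t} = 0.7787·e^{−0.8674}
= 0.7787·0.420046 = 0.327099

Final: 0.327099


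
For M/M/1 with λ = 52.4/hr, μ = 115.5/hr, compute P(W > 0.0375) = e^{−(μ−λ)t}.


W ~ Exponential(μ−λ) for M/M/1.
μ − λ = 115.5 − 52.4 = 63.1000
P(W > t) = e^{−(μ−λ)t} = e^{−2.3662} = 0.093832

Final: 0.093832


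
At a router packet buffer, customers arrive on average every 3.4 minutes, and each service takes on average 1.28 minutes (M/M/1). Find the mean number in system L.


λ = 60/3.4 = 17.6471 /hr
μ = 60/1.28 = 46.8750 /hr
ρ = λ/μ = 17.6471/46.8750 = 0.3765
L = ρ/(1−ρ) = 0.3765/0.6235 = 0.6038

Final: 0.6038


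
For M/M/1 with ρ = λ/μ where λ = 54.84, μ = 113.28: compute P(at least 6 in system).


ρ = 54.84/113.28 = 0.4841
P(N ≥ n) = ρ^n = 0.4841^6 = 0.012873

Final: 0.012873


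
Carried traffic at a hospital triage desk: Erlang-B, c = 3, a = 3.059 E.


B(3,3.059) = 0.353167 (Erlang-B)
Carried load = a(1 − B) = 3.059·(1 − 0.353167) = 3.059·0.646833 = 1.9787 E

Final: 1.9787 Erlangs


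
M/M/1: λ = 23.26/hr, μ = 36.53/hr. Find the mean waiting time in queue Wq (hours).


ρ = 23.26/36.53 = 0.6367
Wq = ρ/(μ−λ) = 0.6367/(36.53 − 23.26) = 0.6367/13.27 = 0.04798 hr

Final: 0.04798 hr


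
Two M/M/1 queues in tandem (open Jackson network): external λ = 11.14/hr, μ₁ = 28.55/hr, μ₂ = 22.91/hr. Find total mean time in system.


Each node sees arrival rate λ = 11.14/hr (tandem ⇒ throughput preserved).
W₁ = 1/(μ₁−λ) = 1/(28.55−11.14) = 0.05744 hr
W₂ = 1/(μ₂−λ) = 1/(22.91−11.14) = 0.08496 hr
W_total = W₁ + W₂ = 0.05744 + 0.08496 = 0.14240 hr

Final: 0.14240 hr


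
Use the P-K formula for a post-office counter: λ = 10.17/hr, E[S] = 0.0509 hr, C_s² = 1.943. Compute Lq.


ρ = λ·E[S] = 10.17·0.0509 = 0.5177
Lq = ρ²(1+C_s²)/(2(1−ρ)) = 0.2680·(1+1.943)/(2·0.4823)
= 0.2680·2.9430/0.9647 = 0.81748

Final: 0.81748


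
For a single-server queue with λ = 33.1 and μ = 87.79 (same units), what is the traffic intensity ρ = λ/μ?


ρ = λ/μ = 33.1/87.79 = 0.3770

Final: 0.3770


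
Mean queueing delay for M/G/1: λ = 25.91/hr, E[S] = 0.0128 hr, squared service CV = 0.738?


ρ = λ·E[S] = 25.91·0.0128 = 0.3316
E[S²] = E[S]²(1+C_s²) = 0.0128²·(1+0.738) = 0.0002848
Wq = λ·E[S²]/(2(1−ρ)) = 25.91·0.0002848/(2·0.6684) = 0.005520 hr

Final: 0.005520 hr


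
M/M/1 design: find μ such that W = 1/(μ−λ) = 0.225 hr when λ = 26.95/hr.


W = 1/(μ−λ) ⇒ μ − λ = 1/W = 1/0.225 = 4.4444
μ = λ + 1/W = 26.95 + 4.4444 = 31.3944 per hr

Final: 31.3944 /hr


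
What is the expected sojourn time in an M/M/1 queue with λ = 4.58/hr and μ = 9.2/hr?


W = 1/(μ−λ) = 1/(9.2 − 4.58) = 1/4.62 = 0.2165 hr

Final: 0.2165 hr


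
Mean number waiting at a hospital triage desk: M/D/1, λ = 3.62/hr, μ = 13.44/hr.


ρ = 3.62/13.44 = 0.2693
M/D/1: Lq = ρ²/(2(1−ρ)) = 0.07255/(2·0.7307) = 0.04965

Final: 0.04965


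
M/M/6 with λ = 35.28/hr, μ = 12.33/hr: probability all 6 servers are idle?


a = λ/μ = 35.28/12.33 = 2.8613; ρ = a/c = 0.4769
Σ_{k=0}^{5} a^k/k! (terms k=0..5) = 1.00000 + 2.86131 + 4.09356 + 3.90432 + 2.79287 + 1.59826 = 16.25032
Tail: a^6/(6!(1−ρ)) = 548.77333/(720·0.5231) = 1.45701
P₀ = 1/(16.25032 + 1.45701) = 1/17.70733 = 0.056474

Final: 0.056474


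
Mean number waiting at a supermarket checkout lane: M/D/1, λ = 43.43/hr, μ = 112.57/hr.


ρ = 43.43/112.57 = 0.3858
M/D/1: Lq = ρ²/(2(1−ρ)) = 0.1488/(2·0.6142) = 0.12117

Final: 0.12117


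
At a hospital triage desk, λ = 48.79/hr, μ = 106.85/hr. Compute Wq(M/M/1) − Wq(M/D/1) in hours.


ρ = 48.79/106.85 = 0.4566
Wq(M/M/1) = ρ/(μ−λ) = 0.4566/58.06 = 0.007865 hr
Wq(M/D/1) = ρ/(2(μ−λ)) = 0.003932 hr
Savings = 0.007865 − 0.003932 = 0.003932 hr

Final: 0.003932 hr


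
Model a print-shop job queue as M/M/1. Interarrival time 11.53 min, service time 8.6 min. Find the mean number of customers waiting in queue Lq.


λ = 60/11.53 = 5.2038 /hr
μ = 60/8.6 = 6.9767 /hr
ρ = λ/μ = 5.2038/6.9767 = 0.7459
Lq = ρ²/(1−ρ) = 0.5563/0.2541 = 2.1893

Final: 2.1893


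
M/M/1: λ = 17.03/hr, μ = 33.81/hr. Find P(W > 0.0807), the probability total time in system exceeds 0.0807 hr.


W ~ Exponential(μ−λ) for M/M/1.
μ − λ = 33.81 − 17.03 = 16.7800
P(W > t) = e^{−(μ−λ)t} = e^{−1.3541} = 0.258168

Final: 0.258168


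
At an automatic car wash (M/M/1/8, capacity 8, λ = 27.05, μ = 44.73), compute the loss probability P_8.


ρ = λ/μ = 27.05/44.73 = 0.6047
P_K = (1−ρ)ρ^K/(1−ρ^(K+1)) = (0.3953·0.017887)/(1 − 0.010817)
= 0.007070/0.989183 = 0.007147

Final: 0.007147


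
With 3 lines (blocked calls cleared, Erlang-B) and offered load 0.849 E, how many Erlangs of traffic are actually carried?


B(3,0.849) = 0.044126 (Erlang-B)
Carried load = a(1 − B) = 0.849·(1 − 0.044126) = 0.849·0.955874 = 0.8115 E

Final: 0.8115 Erlangs


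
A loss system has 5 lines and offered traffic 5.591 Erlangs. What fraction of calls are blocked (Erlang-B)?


B(c,a) = (a^c/c!) / Σ_{k=0}^{c} a^k/k!
a^5/5! = 45.526705
Σ terms (k=0..5): 1.00000 + 5.59100 + 15.62964 + 29.12844 + 40.71428 + 45.52670 = 137.590062
B = 45.526705/137.590062 = 0.330887

Final: 0.330887


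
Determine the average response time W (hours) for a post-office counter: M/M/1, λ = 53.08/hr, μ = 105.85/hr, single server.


W = 1/(μ−λ) = 1/(105.85 − 53.08) = 1/52.77 = 0.01895 hr

Final: 0.01895 hr


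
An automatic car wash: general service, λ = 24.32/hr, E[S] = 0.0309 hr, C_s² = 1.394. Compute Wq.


ρ = λ·E[S] = 24.32·0.0309 = 0.7515
E[S²] = E[S]²(1+C_s²) = 0.0309²·(1+1.394) = 0.002286
Wq = λ·E[S²]/(2(1−ρ)) = 24.32·0.002286/(2·0.2485) = 0.11185 hr

Final: 0.11185 hr


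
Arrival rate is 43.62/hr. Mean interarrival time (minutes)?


Mean interarrival time = 1/λ = 1/43.62 hour = 0.02293 hour
In minutes: 0.02293 × 60 = 1.3755 min

Final: 1.3755 min


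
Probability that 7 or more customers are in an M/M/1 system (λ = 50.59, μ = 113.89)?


ρ = 50.59/113.89 = 0.4442
P(N ≥ n) = ρ^n = 0.4442^7 = 0.003412

Final: 0.003412


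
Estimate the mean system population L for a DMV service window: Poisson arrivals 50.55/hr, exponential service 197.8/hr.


ρ = λ/μ = 50.55/197.8 = 0.2556
L = ρ/(1−ρ) = 0.2556/(1 − 0.2556) = 0.2556/0.7444 = 0.3433

Final: 0.3433


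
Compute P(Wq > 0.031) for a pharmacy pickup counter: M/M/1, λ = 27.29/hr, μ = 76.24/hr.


ρ = 27.29/76.24 = 0.3579
P(Wq > t) = ρ·e^{−(μ−λ)t} = 0.3579·e^{−1.5174}
= 0.3579·0.219270 = 0.078487

Final: 0.078487


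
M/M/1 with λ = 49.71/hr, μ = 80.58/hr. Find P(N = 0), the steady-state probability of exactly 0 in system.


ρ = 49.71/80.58 = 0.6169
P_n = (1−ρ)·ρ^n = (1 − 0.6169)·0.6169^0 = 0.3831·1.000000 = 0.383098

Final: 0.383098


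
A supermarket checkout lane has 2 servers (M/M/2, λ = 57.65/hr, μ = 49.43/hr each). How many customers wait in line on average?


a = λ/μ = 1.1663; ρ = a/2 = 0.5831
P₀ = 0.263306
Lq = P₀·a^c·ρ / (c!·(1−ρ)²) = 0.263306·1.36025·0.5831/(2·0.17377)
= 0.60098

Final: 0.60098


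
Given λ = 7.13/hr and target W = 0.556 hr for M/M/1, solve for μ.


W = 1/(μ−λ) ⇒ μ − λ = 1/W = 1/0.556 = 1.7986
μ = λ + 1/W = 7.13 + 1.7986 = 8.9286 per hr

Final: 8.9286 /hr


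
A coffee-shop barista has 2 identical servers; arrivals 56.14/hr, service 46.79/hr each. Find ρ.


ρ = λ/(cμ) = 56.14/(2·46.79) = 56.14/93.58 = 0.5999

Final: 0.5999


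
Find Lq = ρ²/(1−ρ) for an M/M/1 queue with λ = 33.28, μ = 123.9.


ρ = 33.28/123.9 = 0.2686
Lq = ρ²/(1−ρ) = 0.07215/0.7314 = 0.09864

Final: 0.09864


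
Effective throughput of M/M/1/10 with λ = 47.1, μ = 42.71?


ρ = 1.1028; P_K = (1−ρ)ρ^10/(1−ρ^11) = 0.141409
λ_eff = λ(1 − P_K) = 47.1·(1 − 0.141409) = 47.1·0.858591 = 40.4397 /hr

Final: 40.4397 /hr


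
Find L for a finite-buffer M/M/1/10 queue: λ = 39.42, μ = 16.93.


ρ = 39.42/16.93 = 2.3284
L = ρ[1 − (K+1)ρ^K + Kρ^(K+1)] / [(1−ρ)(1−ρ^(K+1))]
Numerator: 2.3284·(1 − 11·4683.781408 + 10·10905.768641) = 133970.001438
Denominator: (-1.3284)·(-10904.768641) = 14486.015756
L = 133970.001438/14486.015756 = 9.2482

Final: 9.2482


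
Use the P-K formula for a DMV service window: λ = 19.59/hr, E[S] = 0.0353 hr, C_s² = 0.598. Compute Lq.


ρ = λ·E[S] = 19.59·0.0353 = 0.6915
Lq = ρ²(1+C_s²)/(2(1−ρ)) = 0.4782·(1+0.598)/(2·0.3085)
= 0.4782·1.5980/0.6169 = 1.23865

Final: 1.23865


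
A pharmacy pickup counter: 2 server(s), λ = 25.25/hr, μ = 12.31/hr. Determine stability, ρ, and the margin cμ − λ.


Total capacity cμ = 2·12.31 = 24.62/hr
ρ = λ/(cμ) = 25.25/24.62 = 1.0256
Stable ⇔ ρ < 1: NO
Spare capacity = cμ − λ = 24.62 − 25.25 = -0.63/hr

Final: ρ = 1.0256; unstable; margin = -0.63/hr


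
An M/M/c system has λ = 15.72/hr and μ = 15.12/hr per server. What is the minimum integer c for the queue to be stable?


Stability requires cμ > λ ⇔ c > λ/μ.
λ/μ = 15.72/15.12 = 1.0397
Minimum integer c = ⌊1.0397⌋ + 1 = 2
Check: 2·15.12 = 30.24 > 15.72, while 1·15.12 = 15.12 ≤ 15.72

Final: 2 servers


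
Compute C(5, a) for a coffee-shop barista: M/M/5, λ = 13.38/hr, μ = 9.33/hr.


a = λ/μ = 1.4341; ρ = a/5 = 0.2868
P₀ = 0.238036 (from M/M/c formula)
C(c,a) = [a^c/(c!(1−ρ))]·P₀ = [6.06558/(120·0.7132)]·0.238036
= 0.07087·0.238036 = 0.016871

Final: 0.016871


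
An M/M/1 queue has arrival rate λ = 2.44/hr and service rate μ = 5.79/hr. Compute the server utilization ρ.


ρ = λ/μ = 2.44/5.79 = 0.4214

Final: 0.4214


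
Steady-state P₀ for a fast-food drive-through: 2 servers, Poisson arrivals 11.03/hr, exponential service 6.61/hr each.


a = λ/μ = 11.03/6.61 = 1.6687; ρ = a/c = 0.8343
Σ_{k=0}^{1} a^k/k! (terms k=0..1) = 1.00000 + 1.66868 = 2.66868
Tail: a^2/(2!(1−ρ)) = 2.78451/(2·0.1657) = 8.40438
P₀ = 1/(2.66868 + 8.40438) = 1/11.07306 = 0.090309

Final: 0.090309


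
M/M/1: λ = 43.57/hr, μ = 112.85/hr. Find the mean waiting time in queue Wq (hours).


ρ = 43.57/112.85 = 0.3861
Wq = ρ/(μ−λ) = 0.3861/(112.85 − 43.57) = 0.3861/69.28 = 0.005573 hr

Final: 0.005573 hr


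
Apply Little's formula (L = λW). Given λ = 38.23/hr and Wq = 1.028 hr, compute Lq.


Lq = λWq = 38.23·1.028 = 39.3004

Final: 39.3004


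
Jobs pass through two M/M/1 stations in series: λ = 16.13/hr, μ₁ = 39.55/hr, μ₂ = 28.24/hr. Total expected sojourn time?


Each node sees arrival rate λ = 16.13/hr (tandem ⇒ throughput preserved).
W₁ = 1/(μ₁−λ) = 1/(39.55−16.13) = 0.04270 hr
W₂ = 1/(μ₂−λ) = 1/(28.24−16.13) = 0.08258 hr
W_total = W₁ + W₂ = 0.04270 + 0.08258 = 0.12527 hr

Final: 0.12527 hr


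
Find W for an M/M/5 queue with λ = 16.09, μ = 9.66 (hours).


a = 1.6656; ρ = 0.3331; P₀ = 0.188542
Lq = P₀·a^c·ρ/(c!(1−ρ)²) = 0.01509
Wq = Lq/λ = 0.01509/16.09 = 0.0009377 hr
W = Wq + 1/μ = 0.0009377 + 0.10352 = 0.10446 hr

Final: 0.10446 hr


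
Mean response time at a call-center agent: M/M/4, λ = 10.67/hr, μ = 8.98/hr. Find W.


a = 1.1882; ρ = 0.2970; P₀ = 0.303782
Lq = P₀·a^c·ρ/(c!(1−ρ)²) = 0.01517
Wq = Lq/λ = 0.01517/10.67 = 0.001421 hr
W = Wq + 1/μ = 0.001421 + 0.11136 = 0.11278 hr

Final: 0.11278 hr


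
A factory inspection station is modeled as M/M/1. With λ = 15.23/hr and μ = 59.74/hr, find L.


ρ = λ/μ = 15.23/59.74 = 0.2549
L = ρ/(1−ρ) = 0.2549/(1 − 0.2549) = 0.2549/0.7451 = 0.3422

Final: 0.3422


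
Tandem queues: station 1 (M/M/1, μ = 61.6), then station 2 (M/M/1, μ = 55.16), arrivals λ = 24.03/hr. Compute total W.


Each node sees arrival rate λ = 24.03/hr (tandem ⇒ throughput preserved).
W₁ = 1/(μ₁−λ) = 1/(61.6−24.03) = 0.02662 hr
W₂ = 1/(μ₂−λ) = 1/(55.16−24.03) = 0.03212 hr
W_total = W₁ + W₂ = 0.02662 + 0.03212 = 0.05874 hr

Final: 0.05874 hr


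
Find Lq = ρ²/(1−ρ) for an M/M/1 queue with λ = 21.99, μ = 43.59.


ρ = 21.99/43.59 = 0.5045
Lq = ρ²/(1−ρ) = 0.2545/0.4955 = 0.5136

Final: 0.5136


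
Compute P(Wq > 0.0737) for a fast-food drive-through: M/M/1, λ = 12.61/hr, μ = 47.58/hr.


ρ = 12.61/47.58 = 0.2650
P(Wq > t) = ρ·e^{−(μ−λ)t} = 0.2650·e^{−2.5773}
= 0.2650·0.075980 = 0.020137

Final: 0.020137


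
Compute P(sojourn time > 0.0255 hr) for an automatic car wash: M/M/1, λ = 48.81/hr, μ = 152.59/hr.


W ~ Exponential(μ−λ) for M/M/1.
μ − λ = 152.59 − 48.81 = 103.7800
P(W > t) = e^{−(μ−λ)t} = e^{−2.6464} = 0.070907

Final: 0.070907


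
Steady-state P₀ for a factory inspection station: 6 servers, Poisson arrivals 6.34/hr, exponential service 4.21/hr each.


a = λ/μ = 6.34/4.21 = 1.5059; ρ = a/c = 0.2510
Σ_{k=0}^{5} a^k/k! (terms k=0..5) = 1.00000 + 1.50594 + 1.13392 + 0.56921 + 0.21430 + 0.06454 = 4.48791
Tail: a^6/(6!(1−ρ)) = 11.66388/(720·0.7490) = 0.02163
P₀ = 1/(4.48791 + 0.02163) = 1/4.50954 = 0.221752

Final: 0.221752


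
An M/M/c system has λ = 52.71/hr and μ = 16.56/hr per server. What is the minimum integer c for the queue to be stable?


Stability requires cμ > λ ⇔ c > λ/μ.
λ/μ = 52.71/16.56 = 3.1830
Minimum integer c = ⌊3.1830⌋ + 1 = 4
Check: 4·16.56 = 66.24 > 52.71, while 3·16.56 = 49.68 ≤ 52.71

Final: 4 servers


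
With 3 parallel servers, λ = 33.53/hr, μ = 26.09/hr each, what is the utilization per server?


ρ = λ/(cμ) = 33.53/(3·26.09) = 33.53/78.27 = 0.4284

Final: 0.4284


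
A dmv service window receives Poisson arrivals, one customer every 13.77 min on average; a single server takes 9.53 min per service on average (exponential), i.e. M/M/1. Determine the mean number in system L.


λ = 60/13.77 = 4.3573 /hr
μ = 60/9.53 = 6.2959 /hr
ρ = λ/μ = 4.3573/6.2959 = 0.6921
L = ρ/(1−ρ) = 0.6921/0.3079 = 2.2476

Final: 2.2476


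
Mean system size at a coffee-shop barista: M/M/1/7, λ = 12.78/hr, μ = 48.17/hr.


ρ = 12.78/48.17 = 0.2653
L = ρ[1 − (K+1)ρ^K + Kρ^(K+1)] / [(1−ρ)(1−ρ^(K+1))]
Numerator: 0.2653·(1 − 8·0.00009253 + 7·0.00002455) = 0.265160
Denominator: (0.7347)·(0.999975) = 0.734672
L = 0.265160/0.734672 = 0.3609

Final: 0.3609


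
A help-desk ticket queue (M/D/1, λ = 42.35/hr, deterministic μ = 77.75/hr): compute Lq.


ρ = 42.35/77.75 = 0.5447
M/D/1: Lq = ρ²/(2(1−ρ)) = 0.2967/(2·0.4553) = 0.32582

Final: 0.32582


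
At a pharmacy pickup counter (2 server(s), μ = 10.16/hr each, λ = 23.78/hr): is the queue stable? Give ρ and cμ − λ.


Total capacity cμ = 2·10.16 = 20.32/hr
ρ = λ/(cμ) = 23.78/20.32 = 1.1703
Stable ⇔ ρ < 1: NO
Spare capacity = cμ − λ = 20.32 − 23.78 = -3.46/hr

Final: ρ = 1.1703; unstable; margin = -3.46/hr


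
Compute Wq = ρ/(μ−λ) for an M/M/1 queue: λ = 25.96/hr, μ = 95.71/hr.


ρ = 25.96/95.71 = 0.2712
Wq = ρ/(μ−λ) = 0.2712/(95.71 − 25.96) = 0.2712/69.75 = 0.003889 hr

Final: 0.003889 hr


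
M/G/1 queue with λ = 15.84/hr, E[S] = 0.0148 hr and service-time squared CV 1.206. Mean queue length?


ρ = λ·E[S] = 15.84·0.0148 = 0.2344
Lq = ρ²(1+C_s²)/(2(1−ρ)) = 0.05496·(1+1.206)/(2·0.7656)
= 0.05496·2.2060/1.5311 = 0.07918

Final: 0.07918


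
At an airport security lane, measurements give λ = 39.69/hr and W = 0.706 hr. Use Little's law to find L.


L = λW = 39.69·0.706 = 28.0211

Final: 28.0211


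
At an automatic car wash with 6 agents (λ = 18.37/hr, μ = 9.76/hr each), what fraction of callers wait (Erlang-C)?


a = λ/μ = 1.8822; ρ = a/6 = 0.3137
P₀ = 0.152104 (from M/M/c formula)
C(c,a) = [a^c/(c!(1−ρ))]·P₀ = [44.45863/(720·0.6863)]·0.152104
= 0.08997·0.152104 = 0.013685

Final: 0.013685


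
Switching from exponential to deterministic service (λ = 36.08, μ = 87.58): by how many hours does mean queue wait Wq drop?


ρ = 36.08/87.58 = 0.4120
Wq(M/M/1) = ρ/(μ−λ) = 0.4120/51.50 = 0.007999 hr
Wq(M/D/1) = ρ/(2(μ−λ)) = 0.004000 hr
Savings = 0.007999 − 0.004000 = 0.004000 hr

Final: 0.004000 hr


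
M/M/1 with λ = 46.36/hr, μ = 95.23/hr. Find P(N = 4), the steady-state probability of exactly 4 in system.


ρ = 46.36/95.23 = 0.4868
P_n = (1−ρ)·ρ^n = (1 − 0.4868)·0.4868^4 = 0.5132·0.056167 = 0.028824

Final: 0.028824


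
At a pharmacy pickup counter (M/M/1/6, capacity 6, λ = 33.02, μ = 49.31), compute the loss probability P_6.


ρ = λ/μ = 33.02/49.31 = 0.6696
P_K = (1−ρ)ρ^K/(1−ρ^(K+1)) = (0.3304·0.090168)/(1 − 0.060380)
= 0.029788/0.939620 = 0.031702

Final: 0.031702


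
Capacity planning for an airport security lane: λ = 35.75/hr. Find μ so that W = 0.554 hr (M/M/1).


W = 1/(μ−λ) ⇒ μ − λ = 1/W = 1/0.554 = 1.8051
μ = λ + 1/W = 35.75 + 1.8051 = 37.5551 per hr

Final: 37.5551 /hr


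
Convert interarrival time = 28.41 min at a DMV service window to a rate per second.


λ = 1/(interarrival time) in consistent units.
1 second = 0.0166667 min, so λ = 0.0166667/28.41 = 0.0005866 per second

Final: 0.0005866 /sec


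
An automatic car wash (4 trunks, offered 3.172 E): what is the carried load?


B(4,3.172) = 0.225086 (Erlang-B)
Carried load = a(1 − B) = 3.172·(1 − 0.225086) = 3.172·0.774914 = 2.4580 E

Final: 2.4580 Erlangs


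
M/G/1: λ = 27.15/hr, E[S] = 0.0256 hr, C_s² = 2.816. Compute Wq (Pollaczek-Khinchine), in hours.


ρ = λ·E[S] = 27.15·0.0256 = 0.6950
E[S²] = E[S]²(1+C_s²) = 0.0256²·(1+2.816) = 0.002501
Wq = λ·E[S²]/(2(1−ρ)) = 27.15·0.002501/(2·0.3050) = 0.11132 hr

Final: 0.11132 hr


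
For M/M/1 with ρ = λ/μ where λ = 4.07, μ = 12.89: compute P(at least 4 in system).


ρ = 4.07/12.89 = 0.3157
P(N ≥ n) = ρ^n = 0.3157^4 = 0.009940

Final: 0.009940


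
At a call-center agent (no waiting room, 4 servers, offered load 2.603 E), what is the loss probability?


B(c,a) = (a^c/c!) / Σ_{k=0}^{c} a^k/k!
a^4/4! = 1.912870
Σ terms (k=0..4): 1.00000 + 2.60300 + 3.38780 + 2.93949 + 1.91287 = 11.843159
B = 1.912870/11.843159 = 0.161517

Final: 0.161517


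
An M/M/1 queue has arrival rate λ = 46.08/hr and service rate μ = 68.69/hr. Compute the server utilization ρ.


ρ = λ/μ = 46.08/68.69 = 0.6708

Final: 0.6708


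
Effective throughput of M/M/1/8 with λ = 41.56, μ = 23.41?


ρ = 1.7753; P_K = (1−ρ)ρ^8/(1−ρ^9) = 0.439225
λ_eff = λ(1 − P_K) = 41.56·(1 − 0.439225) = 41.56·0.560775 = 23.3058 /hr

Final: 23.3058 /hr


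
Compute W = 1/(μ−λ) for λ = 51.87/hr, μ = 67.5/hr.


W = 1/(μ−λ) = 1/(67.5 − 51.87) = 1/15.63 = 0.06398 hr

Final: 0.06398 hr


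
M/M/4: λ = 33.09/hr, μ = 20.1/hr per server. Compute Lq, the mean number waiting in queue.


a = λ/μ = 1.6463; ρ = a/4 = 0.4116
P₀ = 0.189930
Lq = P₀·a^c·ρ / (c!·(1−ρ)²) = 0.189930·7.34519·0.4116/(24·0.34625)
= 0.06909

Final: 0.06909


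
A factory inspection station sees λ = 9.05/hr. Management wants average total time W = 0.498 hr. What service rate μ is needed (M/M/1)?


W = 1/(μ−λ) ⇒ μ − λ = 1/W = 1/0.498 = 2.0080
μ = λ + 1/W = 9.05 + 2.0080 = 11.0580 per hr

Final: 11.0580 /hr


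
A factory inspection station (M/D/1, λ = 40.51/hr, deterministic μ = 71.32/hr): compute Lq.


ρ = 40.51/71.32 = 0.5680
M/D/1: Lq = ρ²/(2(1−ρ)) = 0.3226/(2·0.4320) = 0.37341

Final: 0.37341


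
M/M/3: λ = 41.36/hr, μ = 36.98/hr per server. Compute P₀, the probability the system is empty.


a = λ/μ = 41.36/36.98 = 1.1184; ρ = a/c = 0.3728
Σ_{k=0}^{2} a^k/k! (terms k=0..2) = 1.00000 + 1.11844 + 0.62546 = 2.74390
Tail: a^3/(3!(1−ρ)) = 1.39907/(6·0.6272) = 0.37179
P₀ = 1/(2.74390 + 0.37179) = 1/3.11569 = 0.320957

Final: 0.320957
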